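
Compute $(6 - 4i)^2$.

(a + bi)^2 = a^2 - b^2 + 2abi
= 6^2 - (-4)^2 + 2*6*(-4)i
= 20 - 48i


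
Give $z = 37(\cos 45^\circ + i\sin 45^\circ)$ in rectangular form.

a = r cos θ = 37 * sqrt(2)/2 = 37*sqrt(2)/2
b = r sin θ = 37 * sqrt(2)/2 = 37*sqrt(2)/2
z = 37*sqrt(2)/2 + (37*sqrt(2)/2)i


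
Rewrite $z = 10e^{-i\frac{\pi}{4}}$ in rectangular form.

a = r cos θ = 10 * sqrt(2)/2 = 5*sqrt(2)
b = r sin θ = 10 * -sqrt(2)/2 = -5*sqrt(2)
z = 5*sqrt(2) - 5*sqrt(2)i


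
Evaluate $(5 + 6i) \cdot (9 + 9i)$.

(a1*a2 - b1*b2) + (a1*b2 + b1*a2)i
= (45 - 54) + (45 + 54)i
= -9 + 99i


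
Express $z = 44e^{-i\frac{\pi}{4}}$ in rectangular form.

a = r cos θ = 44 * sqrt(2)/2 = 22*sqrt(2)
b = r sin θ = 44 * -sqrt(2)/2 = -22*sqrt(2)
z = 22*sqrt(2) - 22*sqrt(2)i


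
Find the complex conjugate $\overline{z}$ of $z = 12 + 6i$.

If z = a + bi, then conjugate(z) = a - bi
conjugate(12 + 6i) = 12 - 6i


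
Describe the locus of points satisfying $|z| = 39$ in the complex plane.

|z| = 39 means sqrt(x^2 + y^2) = 39
This is a circle of radius 39 centered at the origin


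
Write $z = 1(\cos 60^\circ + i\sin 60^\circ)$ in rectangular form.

a = r cos θ = 1 * 1/2 = 1/2
b = r sin θ = 1 * sqrt(3)/2 = sqrt(3)/2
z = 1/2 + (sqrt(3)/2)i


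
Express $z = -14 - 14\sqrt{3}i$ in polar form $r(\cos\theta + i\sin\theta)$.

r = |z| = sqrt(a^2 + b^2) = sqrt((-14)^2 + (-14*sqrt(3))^2) = sqrt(196 + 588) = sqrt(784) = 28
θ = arctan(b/a) = arctan(-24.2487/-14) (quadrant-adjusted) = 240°
z = 28(cos 240° + i sin 240°)


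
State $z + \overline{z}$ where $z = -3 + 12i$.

z + conjugate(z) = (a + bi) + (a - bi) = 2a
= 2 * (-3) = -6


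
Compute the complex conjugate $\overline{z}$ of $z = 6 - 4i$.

If z = a + bi, then conjugate(z) = a - bi
conjugate(6 - 4i) = 6 + 4i


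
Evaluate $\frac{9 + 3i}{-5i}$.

Multiply numerator and denominator by conjugate (5i):
= (9 + 3i)(5i) / (0^2 + (-5)^2)
= (-15 + 45i) / 25
Divide through by 5: (-3 + 9i) / 5
= -3/5 + (9/5)i


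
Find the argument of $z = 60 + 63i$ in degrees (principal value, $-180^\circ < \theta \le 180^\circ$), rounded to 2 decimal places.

θ = arctan(b/a) = arctan(63/60) (quadrant-adjusted) = 46.40°


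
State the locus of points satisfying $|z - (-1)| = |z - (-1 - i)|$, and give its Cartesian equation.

|z - z1| = |z - z2| means z is equidistant from z1 and z2,
i.e. the perpendicular bisector of the segment from (-1, 0) to (-1, -1) (midpoint (-1, -1/2)).
With z = x + yi, square both sides:
(x - (-1))^2 + (y - 0)^2 = (x - (-1))^2 + (y - (-1))^2
The x^2 and y^2 terms cancel: 0x + (-2)y = 2 - 1 = 1
Simplify: y = -1/2
Locus: Perpendicular bisector of the segment from (-1, 0) to (-1, -1): the line y = -1/2


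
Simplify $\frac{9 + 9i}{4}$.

Divisor is real, so divide each part by 4:
= 9/4 + (9/4)i


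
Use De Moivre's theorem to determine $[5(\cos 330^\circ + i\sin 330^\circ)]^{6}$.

By De Moivre: z^n = r^n(cos(nθ) + i sin(nθ))
= 5^6(cos(6*330°) + i sin(6*330°))
= 15625(cos 180° + i sin 180°)
= -15625


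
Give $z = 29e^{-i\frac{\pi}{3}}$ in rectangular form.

a = r cos θ = 29 * 1/2 = 29/2
b = r sin θ = 29 * -sqrt(3)/2 = -29*sqrt(3)/2
z = 29/2 - (29*sqrt(3)/2)i


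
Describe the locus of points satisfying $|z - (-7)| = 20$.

|z - z0| = r describes a circle centered at z0 with radius r
Here z0 = -7 and r = 20
Locus: Circle centered at (-7, 0) with radius 20


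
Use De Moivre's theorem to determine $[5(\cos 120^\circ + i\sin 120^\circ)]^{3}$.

By De Moivre: z^n = r^n(cos(nθ) + i sin(nθ))
= 5^3(cos(3*120°) + i sin(3*120°))
= 125(cos 0° + i sin 0°)
= 125


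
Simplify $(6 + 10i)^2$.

(a + bi)^2 = a^2 - b^2 + 2abi
= 6^2 - 10^2 + 2*6*10i
= -64 + 120i


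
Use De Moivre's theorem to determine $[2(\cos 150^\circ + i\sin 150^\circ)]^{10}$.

By De Moivre: z^n = r^n(cos(nθ) + i sin(nθ))
= 2^10(cos(10*150°) + i sin(10*150°))
= 1024(cos 60° + i sin 60°)
= 512 + 512*sqrt(3)i


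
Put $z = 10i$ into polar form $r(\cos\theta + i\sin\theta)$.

r = |z| = sqrt(a^2 + b^2) = sqrt((0)^2 + (10)^2) = sqrt(0 + 100) = sqrt(100) = 10
a = 0 and b > 0, so z lies on the positive imaginary axis: θ = 90°
z = 10(cos 90° + i sin 90°)


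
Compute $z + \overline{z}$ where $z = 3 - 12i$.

z + conjugate(z) = (a + bi) + (a - bi) = 2a
= 2 * 3 = 6


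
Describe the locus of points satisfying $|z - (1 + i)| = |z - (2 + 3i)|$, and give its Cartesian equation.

|z - z1| = |z - z2| means z is equidistant from z1 and z2,
i.e. the perpendicular bisector of the segment from (1, 1) to (2, 3) (midpoint (3/2, 2)).
With z = x + yi, square both sides:
(x - 1)^2 + (y - 1)^2 = (x - 2)^2 + (y - 3)^2
The x^2 and y^2 terms cancel: 2x + 4y = 13 - 2 = 11
Simplify: 2x + 4y = 11
Locus: Perpendicular bisector of the segment from (1, 1) to (2, 3): the line 2x + 4y = 11


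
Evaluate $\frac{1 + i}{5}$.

Divisor is real, so divide each part by 5:
= 1/5 + (1/5)i


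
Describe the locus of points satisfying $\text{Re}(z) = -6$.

Re(z) = x where z = x + yi; the equation x = -6 is satisfied by all points with that x-coordinate
Locus: Vertical line x = -6


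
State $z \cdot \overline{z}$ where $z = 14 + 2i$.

z * conjugate(z) = |z|^2 = a^2 + b^2
= 14^2 + 2^2 = 200


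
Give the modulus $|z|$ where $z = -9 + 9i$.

|z| = sqrt(a^2 + b^2) = sqrt((-9)^2 + 9^2) = sqrt(162) = sqrt(162)


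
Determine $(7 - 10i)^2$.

(a + bi)^2 = a^2 - b^2 + 2abi
= 7^2 - (-10)^2 + 2*7*(-10)i
= -51 - 140i


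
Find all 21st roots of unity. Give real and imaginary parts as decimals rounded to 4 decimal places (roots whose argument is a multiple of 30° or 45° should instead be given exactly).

ω_k = e^(2πik/21) = cos(2πk/21) + i sin(2πk/21) for k = 0, 1, ..., 20
Roots: 1, 0.9556 + 0.2948i, 0.8262 + 0.5633i, 0.6235 + 0.7818i, 0.3653 + 0.9309i, 0.0747 + 0.9972i, -0.2225 + 0.9749i, -1/2 + (sqrt(3)/2)i, -0.7331 + 0.6802i, -0.9010 + 0.4339i, -0.9888 + 0.1490i, -0.9888 - 0.1490i, -0.9010 - 0.4339i, -0.7331 - 0.6802i, -1/2 - (sqrt(3)/2)i, -0.2225 - 0.9749i, 0.0747 - 0.9972i, 0.3653 - 0.9309i, 0.6235 - 0.7818i, 0.8262 - 0.5633i, 0.9556 - 0.2948i


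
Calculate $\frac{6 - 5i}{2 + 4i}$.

Multiply numerator and denominator by conjugate (2 - 4i):
= (6 - 5i)(2 - 4i) / (2^2 + 4^2)
= (-8 - 34i) / 20
Divide through by 2: (-4 - 17i) / 10
= -2/5 - (17/10)i


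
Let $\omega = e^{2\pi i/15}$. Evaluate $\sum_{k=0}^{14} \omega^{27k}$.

Let ζ = ω^27 = e^(2πi·27/15). Since 15 ∤ 27, ζ ≠ 1.
Sum = Σ_{k=0}^{14} ζ^k = (ζ^15 - 1)/(ζ - 1) = (ω^{27·15} - 1)/(ζ - 1) = (1 - 1)/(ζ - 1) = 0


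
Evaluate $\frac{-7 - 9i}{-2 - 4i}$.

Multiply numerator and denominator by conjugate (-2 + 4i):
= (-7 - 9i)(-2 + 4i) / ((-2)^2 + (-4)^2)
= (50 - 10i) / 20
Divide through by 10: (5 - i) / 2
= 5/2 - (1/2)i


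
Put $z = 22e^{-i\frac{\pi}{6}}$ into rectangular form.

a = r cos θ = 22 * sqrt(3)/2 = 11*sqrt(3)
b = r sin θ = 22 * -1/2 = -11
z = 11*sqrt(3) - 11i


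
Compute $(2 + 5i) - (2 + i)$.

(2 - 2) + (5 - 1)i = 4i


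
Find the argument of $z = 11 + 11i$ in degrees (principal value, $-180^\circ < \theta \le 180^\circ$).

θ = arctan(b/a) = arctan(11/11) (quadrant-adjusted) = 45°


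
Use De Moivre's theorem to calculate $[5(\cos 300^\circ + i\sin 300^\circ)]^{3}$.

By De Moivre: z^n = r^n(cos(nθ) + i sin(nθ))
= 5^3(cos(3*300°) + i sin(3*300°))
= 125(cos 180° + i sin 180°)
= -125


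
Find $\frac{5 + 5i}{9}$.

Divisor is real, so divide each part by 9:
= 5/9 + (5/9)i


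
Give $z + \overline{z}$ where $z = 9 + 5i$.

z + conjugate(z) = (a + bi) + (a - bi) = 2a
= 2 * 9 = 18


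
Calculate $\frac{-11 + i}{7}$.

Divisor is real, so divide each part by 7:
= -11/7 + (1/7)i


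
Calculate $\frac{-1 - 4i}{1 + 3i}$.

Multiply numerator and denominator by conjugate (1 - 3i):
= (-1 - 4i)(1 - 3i) / (1^2 + 3^2)
= (-13 - i) / 10
= -13/10 - (1/10)i


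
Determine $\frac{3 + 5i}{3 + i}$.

Multiply numerator and denominator by conjugate (3 - i):
= (3 + 5i)(3 - i) / (3^2 + 1^2)
= (14 + 12i) / 10
Divide through by 2: (7 + 6i) / 5
= 7/5 + (6/5)i


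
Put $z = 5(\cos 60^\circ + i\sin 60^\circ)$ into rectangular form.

a = r cos θ = 5 * 1/2 = 5/2
b = r sin θ = 5 * sqrt(3)/2 = 5*sqrt(3)/2
z = 5/2 + (5*sqrt(3)/2)i


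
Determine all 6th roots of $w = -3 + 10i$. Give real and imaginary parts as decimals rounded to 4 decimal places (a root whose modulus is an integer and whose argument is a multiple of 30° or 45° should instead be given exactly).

|w| = sqrt(109) ≈ 10.440307, arg(w) ≈ 106.699244°
Root modulus = sqrt(109)^(1/6) ≈ 1.478378
Root arguments: θ_k = (arg(w) + 360°k)/6 for k = 0, 1, ..., 5
Compute each root as (root modulus)(cos θ_k + i sin θ_k) using full-precision intermediates, then round to 4 decimal places.
Roots: 1.4077 + 0.4515i, 0.3128 + 1.4449i, -1.0949 + 0.9934i, -1.4077 - 0.4515i, -0.3128 - 1.4449i, 1.0949 - 0.9934i


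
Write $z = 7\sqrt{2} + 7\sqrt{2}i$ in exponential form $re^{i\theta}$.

r = |z| = sqrt((7*sqrt(2))^2 + (7*sqrt(2))^2) = sqrt(98 + 98) = sqrt(196) = 14
θ = arctan(b/a) = arctan(9.8995/9.8995) (quadrant-adjusted) = 45° = π/4
z = 14e^(i*π/4)


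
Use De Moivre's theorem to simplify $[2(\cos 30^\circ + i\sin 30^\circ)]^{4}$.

By De Moivre: z^n = r^n(cos(nθ) + i sin(nθ))
= 2^4(cos(4*30°) + i sin(4*30°))
= 16(cos 120° + i sin 120°)
= -8 + 8*sqrt(3)i


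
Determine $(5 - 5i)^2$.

(a + bi)^2 = a^2 - b^2 + 2abi
= 5^2 - (-5)^2 + 2*5*(-5)i
= -50i


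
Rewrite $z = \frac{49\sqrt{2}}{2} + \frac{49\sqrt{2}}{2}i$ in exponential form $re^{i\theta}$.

r = |z| = sqrt((49*sqrt(2)/2)^2 + (49*sqrt(2)/2)^2) = sqrt(2401/2 + 2401/2) = sqrt(2401) = 49
θ = arctan(b/a) = arctan(34.6482/34.6482) (quadrant-adjusted) = 45° = π/4
z = 49e^(i*π/4)


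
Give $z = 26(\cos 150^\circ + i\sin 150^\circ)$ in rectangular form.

a = r cos θ = 26 * -sqrt(3)/2 = -13*sqrt(3)
b = r sin θ = 26 * 1/2 = 13
z = -13*sqrt(3) + 13i


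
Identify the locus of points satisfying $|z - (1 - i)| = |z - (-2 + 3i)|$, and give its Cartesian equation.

|z - z1| = |z - z2| means z is equidistant from z1 and z2,
i.e. the perpendicular bisector of the segment from (1, -1) to (-2, 3) (midpoint (-1/2, 1)).
With z = x + yi, square both sides:
(x - 1)^2 + (y - (-1))^2 = (x - (-2))^2 + (y - 3)^2
The x^2 and y^2 terms cancel: -6x + 8y = 13 - 2 = 11
Simplify: 6x - 8y = -11
Locus: Perpendicular bisector of the segment from (1, -1) to (-2, 3): the line 6x - 8y = -11


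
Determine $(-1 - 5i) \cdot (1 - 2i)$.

(a1*a2 - b1*b2) + (a1*b2 + b1*a2)i
= (-1 - 10) + (2 + (-5))i
= -11 - 3i


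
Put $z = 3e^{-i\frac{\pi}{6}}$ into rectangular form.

a = r cos θ = 3 * sqrt(3)/2 = 3*sqrt(3)/2
b = r sin θ = 3 * -1/2 = -3/2
z = 3*sqrt(3)/2 - (3/2)i


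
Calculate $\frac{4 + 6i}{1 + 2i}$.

Multiply numerator and denominator by conjugate (1 - 2i):
= (4 + 6i)(1 - 2i) / (1^2 + 2^2)
= (16 - 2i) / 5
= 16/5 - (2/5)i


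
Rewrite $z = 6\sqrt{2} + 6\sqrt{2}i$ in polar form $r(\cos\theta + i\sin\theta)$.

r = |z| = sqrt(a^2 + b^2) = sqrt((6*sqrt(2))^2 + (6*sqrt(2))^2) = sqrt(72 + 72) = sqrt(144) = 12
θ = arctan(b/a) = arctan(8.4853/8.4853) (quadrant-adjusted) = 45°
z = 12(cos 45° + i sin 45°)


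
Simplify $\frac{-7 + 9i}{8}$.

Divisor is real, so divide each part by 8:
= -7/8 + (9/8)i


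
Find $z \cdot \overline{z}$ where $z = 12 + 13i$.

z * conjugate(z) = |z|^2 = a^2 + b^2
= 12^2 + 13^2 = 313


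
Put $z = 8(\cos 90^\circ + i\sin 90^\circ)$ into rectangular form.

a = r cos θ = 8 * 0 = 0
b = r sin θ = 8 * 1 = 8
z = 8i


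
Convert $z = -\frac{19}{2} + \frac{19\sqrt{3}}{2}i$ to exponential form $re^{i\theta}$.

r = |z| = sqrt((-19/2)^2 + (19*sqrt(3)/2)^2) = sqrt(361/4 + 1083/4) = sqrt(361) = 19
θ = arctan(b/a) = arctan(16.4545/-9.5) (quadrant-adjusted) = 120° = 2π/3
z = 19e^(i*2π/3)


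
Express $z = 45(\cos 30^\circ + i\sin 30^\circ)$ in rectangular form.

a = r cos θ = 45 * sqrt(3)/2 = 45*sqrt(3)/2
b = r sin θ = 45 * 1/2 = 45/2
z = 45*sqrt(3)/2 + (45/2)i


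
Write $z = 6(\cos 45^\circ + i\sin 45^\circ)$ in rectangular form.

a = r cos θ = 6 * sqrt(2)/2 = 3*sqrt(2)
b = r sin θ = 6 * sqrt(2)/2 = 3*sqrt(2)
z = 3*sqrt(2) + 3*sqrt(2)i


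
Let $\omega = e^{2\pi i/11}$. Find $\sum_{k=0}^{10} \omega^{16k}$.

Let ζ = ω^16 = e^(2πi·16/11). Since 11 ∤ 16, ζ ≠ 1.
Sum = Σ_{k=0}^{10} ζ^k = (ζ^11 - 1)/(ζ - 1) = (ω^{16·11} - 1)/(ζ - 1) = (1 - 1)/(ζ - 1) = 0


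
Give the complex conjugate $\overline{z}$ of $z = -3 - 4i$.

If z = a + bi, then conjugate(z) = a - bi
conjugate(-3 - 4i) = -3 + 4i


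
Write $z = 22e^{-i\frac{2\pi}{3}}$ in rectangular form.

a = r cos θ = 22 * -1/2 = -11
b = r sin θ = 22 * -sqrt(3)/2 = -11*sqrt(3)
z = -11 - 11*sqrt(3)i


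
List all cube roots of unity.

ω_k = e^(2πik/3) = cos(2πk/3) + i sin(2πk/3) for k = 0, 1, ..., 2
Roots: 1, -1/2 + (sqrt(3)/2)i, -1/2 - (sqrt(3)/2)i


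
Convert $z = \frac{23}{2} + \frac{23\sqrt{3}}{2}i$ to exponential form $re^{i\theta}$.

r = |z| = sqrt((23/2)^2 + (23*sqrt(3)/2)^2) = sqrt(529/4 + 1587/4) = sqrt(529) = 23
θ = arctan(b/a) = arctan(19.9186/11.5) (quadrant-adjusted) = 60° = π/3
z = 23e^(i*π/3)


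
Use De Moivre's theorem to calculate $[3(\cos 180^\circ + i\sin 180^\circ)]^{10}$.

By De Moivre: z^n = r^n(cos(nθ) + i sin(nθ))
= 3^10(cos(10*180°) + i sin(10*180°))
= 59049(cos 0° + i sin 0°)
= 59049


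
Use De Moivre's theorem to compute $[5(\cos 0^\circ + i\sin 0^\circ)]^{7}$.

By De Moivre: z^n = r^n(cos(nθ) + i sin(nθ))
= 5^7(cos(7*0°) + i sin(7*0°))
= 78125(cos 0° + i sin 0°)
= 78125


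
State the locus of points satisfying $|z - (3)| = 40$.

|z - z0| = r describes a circle centered at z0 with radius r
Here z0 = 3 and r = 40
Locus: Circle centered at (3, 0) with radius 40


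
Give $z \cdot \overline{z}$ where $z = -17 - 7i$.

z * conjugate(z) = |z|^2 = a^2 + b^2
= (-17)^2 + (-7)^2 = 338


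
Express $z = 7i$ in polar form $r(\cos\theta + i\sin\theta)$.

r = |z| = sqrt(a^2 + b^2) = sqrt((0)^2 + (7)^2) = sqrt(0 + 49) = sqrt(49) = 7
a = 0 and b > 0, so z lies on the positive imaginary axis: θ = 90°
z = 7(cos 90° + i sin 90°)


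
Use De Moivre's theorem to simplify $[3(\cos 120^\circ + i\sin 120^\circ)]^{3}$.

By De Moivre: z^n = r^n(cos(nθ) + i sin(nθ))
= 3^3(cos(3*120°) + i sin(3*120°))
= 27(cos 0° + i sin 0°)
= 27


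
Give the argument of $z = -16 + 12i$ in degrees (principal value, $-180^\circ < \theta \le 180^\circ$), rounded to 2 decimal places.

θ = arctan(b/a) = arctan(12/-16) (quadrant-adjusted) = 143.13°


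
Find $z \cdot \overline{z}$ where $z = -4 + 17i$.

z * conjugate(z) = |z|^2 = a^2 + b^2
= (-4)^2 + 17^2 = 305


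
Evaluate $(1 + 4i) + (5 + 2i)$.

(1 + 5) + (4 + 2)i = 6 + 6i


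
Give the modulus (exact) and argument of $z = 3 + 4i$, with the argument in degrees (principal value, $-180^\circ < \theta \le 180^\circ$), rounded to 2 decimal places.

|z| = sqrt(3^2 + 4^2) = 5
arg(z) = arctan(b/a) = arctan(4/3) (quadrant-adjusted) = 53.13°


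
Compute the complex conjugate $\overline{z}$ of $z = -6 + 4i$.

If z = a + bi, then conjugate(z) = a - bi
conjugate(-6 + 4i) = -6 - 4i


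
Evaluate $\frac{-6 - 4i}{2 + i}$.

Multiply numerator and denominator by conjugate (2 - i):
= (-6 - 4i)(2 - i) / (2^2 + 1^2)
= (-16 - 2i) / 5
= -16/5 - (2/5)i


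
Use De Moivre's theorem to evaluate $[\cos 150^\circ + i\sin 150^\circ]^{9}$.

By De Moivre: z^n = r^n(cos(nθ) + i sin(nθ))
= 1^9(cos(9*150°) + i sin(9*150°))
= 1(cos 270° + i sin 270°)
= -i


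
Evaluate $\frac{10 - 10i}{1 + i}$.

Multiply numerator and denominator by conjugate (1 - i):
= (10 - 10i)(1 - i) / (1^2 + 1^2)
= (-20i) / 2
= -10i


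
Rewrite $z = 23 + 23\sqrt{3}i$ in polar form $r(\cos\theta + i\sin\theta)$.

r = |z| = sqrt(a^2 + b^2) = sqrt((23)^2 + (23*sqrt(3))^2) = sqrt(529 + 1587) = sqrt(2116) = 46
θ = arctan(b/a) = arctan(39.8372/23) (quadrant-adjusted) = 60°
z = 46(cos 60° + i sin 60°)


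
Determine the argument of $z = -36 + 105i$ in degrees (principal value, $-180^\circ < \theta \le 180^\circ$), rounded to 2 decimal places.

θ = arctan(b/a) = arctan(105/-36) (quadrant-adjusted) = 108.92°


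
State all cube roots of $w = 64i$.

|w| = 64, arg(w) = 90°
Root modulus = 64^(1/3) = 4
Root arguments: θ_k = (90° + 360°k)/3 for k = 0, 1, ..., 2
Roots: 2*sqrt(3) + 2i, -2*sqrt(3) + 2i, -4i


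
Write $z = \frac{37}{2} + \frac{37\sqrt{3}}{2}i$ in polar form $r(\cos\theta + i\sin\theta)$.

r = |z| = sqrt(a^2 + b^2) = sqrt((37/2)^2 + (37*sqrt(3)/2)^2) = sqrt(1369/4 + 4107/4) = sqrt(1369) = 37
θ = arctan(b/a) = arctan(32.0429/18.5) (quadrant-adjusted) = 60°
z = 37(cos 60° + i sin 60°)


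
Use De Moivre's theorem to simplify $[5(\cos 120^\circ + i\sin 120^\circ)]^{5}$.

By De Moivre: z^n = r^n(cos(nθ) + i sin(nθ))
= 5^5(cos(5*120°) + i sin(5*120°))
= 3125(cos 240° + i sin 240°)
= -3125/2 - (3125*sqrt(3)/2)i


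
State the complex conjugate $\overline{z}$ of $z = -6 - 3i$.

If z = a + bi, then conjugate(z) = a - bi
conjugate(-6 - 3i) = -6 + 3i


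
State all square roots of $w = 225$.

|w| = 225, arg(w) = 0°
Root modulus = 225^(1/2) = 15
Root arguments: θ_k = (0° + 360°k)/2 for k = 0, 1, ..., 1
Roots: 15, -15


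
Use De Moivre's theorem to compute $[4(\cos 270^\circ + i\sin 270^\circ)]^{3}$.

By De Moivre: z^n = r^n(cos(nθ) + i sin(nθ))
= 4^3(cos(3*270°) + i sin(3*270°))
= 64(cos 90° + i sin 90°)
= 64i


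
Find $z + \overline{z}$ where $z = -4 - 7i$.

z + conjugate(z) = (a + bi) + (a - bi) = 2a
= 2 * (-4) = -8


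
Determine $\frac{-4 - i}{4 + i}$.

Multiply numerator and denominator by conjugate (4 - i):
= (-4 - i)(4 - i) / (4^2 + 1^2)
= (-17) / 17
= -1


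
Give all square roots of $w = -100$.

|w| = 100, arg(w) = 180°
Root modulus = 100^(1/2) = 10
Root arguments: θ_k = (180° + 360°k)/2 for k = 0, 1, ..., 1
Roots: 10i, -10i


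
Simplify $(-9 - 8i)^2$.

(a + bi)^2 = a^2 - b^2 + 2abi
= (-9)^2 - (-8)^2 + 2*(-9)*(-8)i
= 17 + 144i


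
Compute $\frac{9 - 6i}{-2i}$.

Multiply numerator and denominator by conjugate (2i):
= (9 - 6i)(2i) / (0^2 + (-2)^2)
= (12 + 18i) / 4
Divide through by 2: (6 + 9i) / 2
= 3 + (9/2)i


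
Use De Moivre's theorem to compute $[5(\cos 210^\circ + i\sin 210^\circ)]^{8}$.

By De Moivre: z^n = r^n(cos(nθ) + i sin(nθ))
= 5^8(cos(8*210°) + i sin(8*210°))
= 390625(cos 240° + i sin 240°)
= -390625/2 - (390625*sqrt(3)/2)i


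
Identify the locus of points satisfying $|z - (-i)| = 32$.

|z - z0| = r describes a circle centered at z0 with radius r
Here z0 = -i and r = 32
Locus: Circle centered at (0, -1) with radius 32


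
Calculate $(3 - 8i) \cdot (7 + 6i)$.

(a1*a2 - b1*b2) + (a1*b2 + b1*a2)i
= (21 - (-48)) + (18 + (-56))i
= 69 - 38i


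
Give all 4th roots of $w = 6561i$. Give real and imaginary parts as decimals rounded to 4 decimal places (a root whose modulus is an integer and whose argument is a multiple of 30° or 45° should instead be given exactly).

|w| = 6561, arg(w) = 90°
Root modulus = 6561^(1/4) = 9
Root arguments: θ_k = (90° + 360°k)/4 for k = 0, 1, ..., 3
Compute each root as (root modulus)(cos θ_k + i sin θ_k) using full-precision intermediates, then round to 4 decimal places.
Roots: 8.3149 + 3.4442i, -3.4442 + 8.3149i, -8.3149 - 3.4442i, 3.4442 - 8.3149i


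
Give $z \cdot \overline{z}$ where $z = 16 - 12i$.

z * conjugate(z) = |z|^2 = a^2 + b^2
= 16^2 + (-12)^2 = 400


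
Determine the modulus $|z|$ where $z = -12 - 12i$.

|z| = sqrt(a^2 + b^2) = sqrt((-12)^2 + (-12)^2) = sqrt(288) = sqrt(288)


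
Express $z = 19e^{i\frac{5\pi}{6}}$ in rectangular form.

a = r cos θ = 19 * -sqrt(3)/2 = -19*sqrt(3)/2
b = r sin θ = 19 * 1/2 = 19/2
z = -19*sqrt(3)/2 + (19/2)i


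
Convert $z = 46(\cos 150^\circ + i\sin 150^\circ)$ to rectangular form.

a = r cos θ = 46 * -sqrt(3)/2 = -23*sqrt(3)
b = r sin θ = 46 * 1/2 = 23
z = -23*sqrt(3) + 23i


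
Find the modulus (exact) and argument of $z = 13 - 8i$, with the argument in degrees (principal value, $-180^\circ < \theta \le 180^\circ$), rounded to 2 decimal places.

|z| = sqrt(13^2 + (-8)^2) = sqrt(233)
arg(z) = arctan(b/a) = arctan(-8/13) (quadrant-adjusted) = -31.61°


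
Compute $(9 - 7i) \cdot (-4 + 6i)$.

(a1*a2 - b1*b2) + (a1*b2 + b1*a2)i
= (-36 - (-42)) + (54 + 28)i
= 6 + 82i


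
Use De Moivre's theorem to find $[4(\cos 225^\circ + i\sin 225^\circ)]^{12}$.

By De Moivre: z^n = r^n(cos(nθ) + i sin(nθ))
= 4^12(cos(12*225°) + i sin(12*225°))
= 16777216(cos 180° + i sin 180°)
= -16777216


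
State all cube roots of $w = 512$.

|w| = 512, arg(w) = 0°
Root modulus = 512^(1/3) = 8
Root arguments: θ_k = (0° + 360°k)/3 for k = 0, 1, ..., 2
Roots: 8, -4 + 4*sqrt(3)i, -4 - 4*sqrt(3)i


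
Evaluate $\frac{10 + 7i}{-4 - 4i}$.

Multiply numerator and denominator by conjugate (-4 + 4i):
= (10 + 7i)(-4 + 4i) / ((-4)^2 + (-4)^2)
= (-68 + 12i) / 32
Divide through by 4: (-17 + 3i) / 8
= -17/8 + (3/8)i


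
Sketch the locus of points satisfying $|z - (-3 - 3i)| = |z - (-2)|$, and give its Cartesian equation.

|z - z1| = |z - z2| means z is equidistant from z1 and z2,
i.e. the perpendicular bisector of the segment from (-3, -3) to (-2, 0) (midpoint (-5/2, -3/2)).
With z = x + yi, square both sides:
(x - (-3))^2 + (y - (-3))^2 = (x - (-2))^2 + (y - 0)^2
The x^2 and y^2 terms cancel: 2x + 6y = 4 - 18 = -14
Simplify: x + 3y = -7
Locus: Perpendicular bisector of the segment from (-3, -3) to (-2, 0): the line x + 3y = -7


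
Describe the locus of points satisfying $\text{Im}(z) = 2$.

Im(z) = y where z = x + yi; the equation y = 2 is satisfied by all points with that y-coordinate
Locus: Horizontal line y = 2


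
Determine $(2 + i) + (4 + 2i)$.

(2 + 4) + (1 + 2)i = 6 + 3i


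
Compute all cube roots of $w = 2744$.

|w| = 2744, arg(w) = 0°
Root modulus = 2744^(1/3) = 14
Root arguments: θ_k = (0° + 360°k)/3 for k = 0, 1, ..., 2
Roots: 14, -7 + 7*sqrt(3)i, -7 - 7*sqrt(3)i


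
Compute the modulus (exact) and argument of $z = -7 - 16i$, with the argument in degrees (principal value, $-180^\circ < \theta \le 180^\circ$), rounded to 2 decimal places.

|z| = sqrt((-7)^2 + (-16)^2) = sqrt(305)
arg(z) = arctan(b/a) = arctan(-16/-7) (quadrant-adjusted) = -113.63°


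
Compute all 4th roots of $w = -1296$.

|w| = 1296, arg(w) = 180°
Root modulus = 1296^(1/4) = 6
Root arguments: θ_k = (180° + 360°k)/4 for k = 0, 1, ..., 3
Roots: 3*sqrt(2) + 3*sqrt(2)i, -3*sqrt(2) + 3*sqrt(2)i, -3*sqrt(2) - 3*sqrt(2)i, 3*sqrt(2) - 3*sqrt(2)i


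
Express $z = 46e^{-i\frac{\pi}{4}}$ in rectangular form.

a = r cos θ = 46 * sqrt(2)/2 = 23*sqrt(2)
b = r sin θ = 46 * -sqrt(2)/2 = -23*sqrt(2)
z = 23*sqrt(2) - 23*sqrt(2)i


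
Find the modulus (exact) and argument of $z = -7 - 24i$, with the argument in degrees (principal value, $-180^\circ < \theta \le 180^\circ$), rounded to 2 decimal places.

|z| = sqrt((-7)^2 + (-24)^2) = 25
arg(z) = arctan(b/a) = arctan(-24/-7) (quadrant-adjusted) = -106.26°


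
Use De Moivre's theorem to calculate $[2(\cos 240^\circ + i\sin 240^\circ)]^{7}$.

By De Moivre: z^n = r^n(cos(nθ) + i sin(nθ))
= 2^7(cos(7*240°) + i sin(7*240°))
= 128(cos 240° + i sin 240°)
= -64 - 64*sqrt(3)i


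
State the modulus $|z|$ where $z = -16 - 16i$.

|z| = sqrt(a^2 + b^2) = sqrt((-16)^2 + (-16)^2) = sqrt(512) = sqrt(512)


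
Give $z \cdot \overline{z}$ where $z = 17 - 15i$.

z * conjugate(z) = |z|^2 = a^2 + b^2
= 17^2 + (-15)^2 = 514


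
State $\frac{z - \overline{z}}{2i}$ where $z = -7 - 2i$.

z - conjugate(z) = 2bi
(z - conjugate(z))/(2i) = 2bi/(2i) = b = -2


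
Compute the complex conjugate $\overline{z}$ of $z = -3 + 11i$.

If z = a + bi, then conjugate(z) = a - bi
conjugate(-3 + 11i) = -3 - 11i


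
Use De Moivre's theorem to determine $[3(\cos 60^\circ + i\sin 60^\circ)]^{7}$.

By De Moivre: z^n = r^n(cos(nθ) + i sin(nθ))
= 3^7(cos(7*60°) + i sin(7*60°))
= 2187(cos 60° + i sin 60°)
= 2187/2 + (2187*sqrt(3)/2)i


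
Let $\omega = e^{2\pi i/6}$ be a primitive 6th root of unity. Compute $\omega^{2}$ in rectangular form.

ω^2 = e^(2πi·2/6) = e^(i·2π/3)
= cos(2π/3) + i sin(2π/3)
= -1/2 + (sqrt(3)/2)i


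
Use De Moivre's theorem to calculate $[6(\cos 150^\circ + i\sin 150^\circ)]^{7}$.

By De Moivre: z^n = r^n(cos(nθ) + i sin(nθ))
= 6^7(cos(7*150°) + i sin(7*150°))
= 279936(cos 330° + i sin 330°)
= 139968*sqrt(3) - 139968i


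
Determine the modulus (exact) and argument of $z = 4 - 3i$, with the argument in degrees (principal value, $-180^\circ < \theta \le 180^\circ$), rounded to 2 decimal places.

|z| = sqrt(4^2 + (-3)^2) = 5
arg(z) = arctan(b/a) = arctan(-3/4) (quadrant-adjusted) = -36.87°


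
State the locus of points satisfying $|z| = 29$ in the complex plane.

|z| = 29 means sqrt(x^2 + y^2) = 29
This is a circle of radius 29 centered at the origin


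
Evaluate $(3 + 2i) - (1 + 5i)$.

(3 - 1) + (2 - 5)i = 2 - 3i


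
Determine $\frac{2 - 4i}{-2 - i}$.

Multiply numerator and denominator by conjugate (-2 + i):
= (2 - 4i)(-2 + i) / ((-2)^2 + (-1)^2)
= (10i) / 5
= 2i


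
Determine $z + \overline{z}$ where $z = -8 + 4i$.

z + conjugate(z) = (a + bi) + (a - bi) = 2a
= 2 * (-8) = -16


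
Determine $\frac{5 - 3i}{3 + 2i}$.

Multiply numerator and denominator by conjugate (3 - 2i):
= (5 - 3i)(3 - 2i) / (3^2 + 2^2)
= (9 - 19i) / 13
= 9/13 - (19/13)i


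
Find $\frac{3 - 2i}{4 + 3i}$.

Multiply numerator and denominator by conjugate (4 - 3i):
= (3 - 2i)(4 - 3i) / (4^2 + 3^2)
= (6 - 17i) / 25
= 6/25 - (17/25)i


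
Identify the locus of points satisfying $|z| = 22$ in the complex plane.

|z| = 22 means sqrt(x^2 + y^2) = 22
This is a circle of radius 22 centered at the origin


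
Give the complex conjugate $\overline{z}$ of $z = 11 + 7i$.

If z = a + bi, then conjugate(z) = a - bi
conjugate(11 + 7i) = 11 - 7i


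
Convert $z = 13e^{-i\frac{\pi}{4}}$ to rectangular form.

a = r cos θ = 13 * sqrt(2)/2 = 13*sqrt(2)/2
b = r sin θ = 13 * -sqrt(2)/2 = -13*sqrt(2)/2
z = 13*sqrt(2)/2 - (13*sqrt(2)/2)i


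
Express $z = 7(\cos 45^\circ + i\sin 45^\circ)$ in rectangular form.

a = r cos θ = 7 * sqrt(2)/2 = 7*sqrt(2)/2
b = r sin θ = 7 * sqrt(2)/2 = 7*sqrt(2)/2
z = 7*sqrt(2)/2 + (7*sqrt(2)/2)i


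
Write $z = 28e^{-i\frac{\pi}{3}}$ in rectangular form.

a = r cos θ = 28 * 1/2 = 14
b = r sin θ = 28 * -sqrt(3)/2 = -14*sqrt(3)
z = 14 - 14*sqrt(3)i


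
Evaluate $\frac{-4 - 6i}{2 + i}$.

Multiply numerator and denominator by conjugate (2 - i):
= (-4 - 6i)(2 - i) / (2^2 + 1^2)
= (-14 - 8i) / 5
= -14/5 - (8/5)i


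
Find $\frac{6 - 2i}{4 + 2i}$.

Multiply numerator and denominator by conjugate (4 - 2i):
= (6 - 2i)(4 - 2i) / (4^2 + 2^2)
= (20 - 20i) / 20
= 1 - i


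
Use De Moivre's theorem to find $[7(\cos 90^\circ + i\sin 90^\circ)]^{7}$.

By De Moivre: z^n = r^n(cos(nθ) + i sin(nθ))
= 7^7(cos(7*90°) + i sin(7*90°))
= 823543(cos 270° + i sin 270°)
= -823543i


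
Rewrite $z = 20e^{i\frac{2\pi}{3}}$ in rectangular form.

a = r cos θ = 20 * -1/2 = -10
b = r sin θ = 20 * sqrt(3)/2 = 10*sqrt(3)
z = -10 + 10*sqrt(3)i


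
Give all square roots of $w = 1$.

|w| = 1, arg(w) = 0°
Root modulus = 1^(1/2) = 1
Root arguments: θ_k = (0° + 360°k)/2 for k = 0, 1, ..., 1
Roots: 1, -1


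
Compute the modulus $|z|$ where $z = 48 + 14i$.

|z| = sqrt(a^2 + b^2) = sqrt(48^2 + 14^2) = sqrt(2500) = 50


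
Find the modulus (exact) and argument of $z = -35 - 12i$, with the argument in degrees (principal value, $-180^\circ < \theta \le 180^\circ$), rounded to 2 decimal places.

|z| = sqrt((-35)^2 + (-12)^2) = 37
arg(z) = arctan(b/a) = arctan(-12/-35) (quadrant-adjusted) = -161.08°


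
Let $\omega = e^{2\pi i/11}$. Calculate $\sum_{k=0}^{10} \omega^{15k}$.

Let ζ = ω^15 = e^(2πi·15/11). Since 11 ∤ 15, ζ ≠ 1.
Sum = Σ_{k=0}^{10} ζ^k = (ζ^11 - 1)/(ζ - 1) = (ω^{15·11} - 1)/(ζ - 1) = (1 - 1)/(ζ - 1) = 0


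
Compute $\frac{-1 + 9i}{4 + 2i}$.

Multiply numerator and denominator by conjugate (4 - 2i):
= (-1 + 9i)(4 - 2i) / (4^2 + 2^2)
= (14 + 38i) / 20
Divide through by 2: (7 + 19i) / 10
= 7/10 + (19/10)i


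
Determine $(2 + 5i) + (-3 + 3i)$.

(2 + (-3)) + (5 + 3)i = -1 + 8i


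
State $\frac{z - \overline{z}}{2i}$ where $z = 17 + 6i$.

z - conjugate(z) = 2bi
(z - conjugate(z))/(2i) = 2bi/(2i) = b = 6


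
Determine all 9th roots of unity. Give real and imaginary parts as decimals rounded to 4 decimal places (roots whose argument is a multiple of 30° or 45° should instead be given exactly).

ω_k = e^(2πik/9) = cos(2πk/9) + i sin(2πk/9) for k = 0, 1, ..., 8
Roots: 1, 0.7660 + 0.6428i, 0.1736 + 0.9848i, -1/2 + (sqrt(3)/2)i, -0.9397 + 0.3420i, -0.9397 - 0.3420i, -1/2 - (sqrt(3)/2)i, 0.1736 - 0.9848i, 0.7660 - 0.6428i


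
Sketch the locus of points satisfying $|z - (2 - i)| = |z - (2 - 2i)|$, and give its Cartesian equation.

|z - z1| = |z - z2| means z is equidistant from z1 and z2,
i.e. the perpendicular bisector of the segment from (2, -1) to (2, -2) (midpoint (2, -3/2)).
With z = x + yi, square both sides:
(x - 2)^2 + (y - (-1))^2 = (x - 2)^2 + (y - (-2))^2
The x^2 and y^2 terms cancel: 0x + (-2)y = 8 - 5 = 3
Simplify: y = -3/2
Locus: Perpendicular bisector of the segment from (2, -1) to (2, -2): the line y = -3/2


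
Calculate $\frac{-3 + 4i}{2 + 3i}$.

Multiply numerator and denominator by conjugate (2 - 3i):
= (-3 + 4i)(2 - 3i) / (2^2 + 3^2)
= (6 + 17i) / 13
= 6/13 + (17/13)i


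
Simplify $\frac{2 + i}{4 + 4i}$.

Multiply numerator and denominator by conjugate (4 - 4i):
= (2 + i)(4 - 4i) / (4^2 + 4^2)
= (12 - 4i) / 32
Divide through by 4: (3 - i) / 8
= 3/8 - (1/8)i


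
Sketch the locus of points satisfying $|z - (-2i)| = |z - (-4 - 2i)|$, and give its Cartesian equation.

|z - z1| = |z - z2| means z is equidistant from z1 and z2,
i.e. the perpendicular bisector of the segment from (0, -2) to (-4, -2) (midpoint (-2, -2)).
With z = x + yi, square both sides:
(x - 0)^2 + (y - (-2))^2 = (x - (-4))^2 + (y - (-2))^2
The x^2 and y^2 terms cancel: -8x + 0y = 20 - 4 = 16
Simplify: x = -2
Locus: Perpendicular bisector of the segment from (0, -2) to (-4, -2): the line x = -2


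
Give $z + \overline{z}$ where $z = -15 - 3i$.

z + conjugate(z) = (a + bi) + (a - bi) = 2a
= 2 * (-15) = -30


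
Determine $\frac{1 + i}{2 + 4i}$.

Multiply numerator and denominator by conjugate (2 - 4i):
= (1 + i)(2 - 4i) / (2^2 + 4^2)
= (6 - 2i) / 20
Divide through by 2: (3 - i) / 10
= 3/10 - (1/10)i


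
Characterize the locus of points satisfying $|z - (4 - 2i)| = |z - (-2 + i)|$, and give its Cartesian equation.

|z - z1| = |z - z2| means z is equidistant from z1 and z2,
i.e. the perpendicular bisector of the segment from (4, -2) to (-2, 1) (midpoint (1, -1/2)).
With z = x + yi, square both sides:
(x - 4)^2 + (y - (-2))^2 = (x - (-2))^2 + (y - 1)^2
The x^2 and y^2 terms cancel: -12x + 6y = 5 - 20 = -15
Simplify: 4x - 2y = 5
Locus: Perpendicular bisector of the segment from (4, -2) to (-2, 1): the line 4x - 2y = 5


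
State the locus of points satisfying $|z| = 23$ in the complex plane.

|z| = 23 means sqrt(x^2 + y^2) = 23
This is a circle of radius 23 centered at the origin


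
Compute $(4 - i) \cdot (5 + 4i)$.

(a1*a2 - b1*b2) + (a1*b2 + b1*a2)i
= (20 - (-4)) + (16 + (-5))i
= 24 + 11i


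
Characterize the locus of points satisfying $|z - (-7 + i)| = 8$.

|z - z0| = r describes a circle centered at z0 with radius r
Here z0 = -7 + i and r = 8
Locus: Circle centered at (-7, 1) with radius 8


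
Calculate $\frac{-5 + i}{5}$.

Divisor is real, so divide each part by 5:
= -1 + (1/5)i


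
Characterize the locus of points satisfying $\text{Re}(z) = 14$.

Re(z) = x where z = x + yi; the equation x = 14 is satisfied by all points with that x-coordinate
Locus: Vertical line x = 14


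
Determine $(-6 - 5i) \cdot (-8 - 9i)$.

(a1*a2 - b1*b2) + (a1*b2 + b1*a2)i
= (48 - 45) + (54 + 40)i
= 3 + 94i


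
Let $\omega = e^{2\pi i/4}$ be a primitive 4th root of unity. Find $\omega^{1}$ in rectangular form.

ω^1 = e^(2πi·1/4) = e^(i·1π/2)
= cos(1π/2) + i sin(1π/2)
= i


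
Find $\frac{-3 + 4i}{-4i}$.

Multiply numerator and denominator by conjugate (4i):
= (-3 + 4i)(4i) / (0^2 + (-4)^2)
= (-16 - 12i) / 16
Divide through by 4: (-4 - 3i) / 4
= -1 - (3/4)i


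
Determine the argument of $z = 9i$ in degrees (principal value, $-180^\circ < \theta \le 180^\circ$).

a = 0 and b > 0, so z lies on the positive imaginary axis: θ = 90°


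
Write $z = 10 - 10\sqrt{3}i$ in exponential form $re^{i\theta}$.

r = |z| = sqrt((10)^2 + (-10*sqrt(3))^2) = sqrt(100 + 300) = sqrt(400) = 20
θ = arctan(b/a) = arctan(-17.3205/10) (quadrant-adjusted) = -60° = -π/3
z = 20e^(-i*π/3)


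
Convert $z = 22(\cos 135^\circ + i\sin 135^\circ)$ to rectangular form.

a = r cos θ = 22 * -sqrt(2)/2 = -11*sqrt(2)
b = r sin θ = 22 * sqrt(2)/2 = 11*sqrt(2)
z = -11*sqrt(2) + 11*sqrt(2)i


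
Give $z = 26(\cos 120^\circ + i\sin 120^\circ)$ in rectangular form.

a = r cos θ = 26 * -1/2 = -13
b = r sin θ = 26 * sqrt(3)/2 = 13*sqrt(3)
z = -13 + 13*sqrt(3)i


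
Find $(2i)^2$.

(a + bi)^2 = a^2 - b^2 + 2abi
= 0^2 - 2^2 + 2*0*2i
= -4


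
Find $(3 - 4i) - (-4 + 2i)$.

(3 - (-4)) + (-4 - 2)i = 7 - 6i


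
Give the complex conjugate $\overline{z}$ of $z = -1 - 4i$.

If z = a + bi, then conjugate(z) = a - bi
conjugate(-1 - 4i) = -1 + 4i


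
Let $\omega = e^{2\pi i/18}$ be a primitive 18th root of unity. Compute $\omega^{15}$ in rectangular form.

ω^15 = e^(2πi·15/18) = e^(i·5π/3)
= cos(5π/3) + i sin(5π/3)
= 1/2 - (sqrt(3)/2)i


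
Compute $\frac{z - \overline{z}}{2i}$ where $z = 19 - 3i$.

z - conjugate(z) = 2bi
(z - conjugate(z))/(2i) = 2bi/(2i) = b = -3


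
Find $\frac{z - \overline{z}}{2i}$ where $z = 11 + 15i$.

z - conjugate(z) = 2bi
(z - conjugate(z))/(2i) = 2bi/(2i) = b = 15


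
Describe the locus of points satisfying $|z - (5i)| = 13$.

|z - z0| = r describes a circle centered at z0 with radius r
Here z0 = 5i and r = 13
Locus: Circle centered at (0, 5) with radius 13


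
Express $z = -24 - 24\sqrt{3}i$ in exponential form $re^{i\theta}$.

r = |z| = sqrt((-24)^2 + (-24*sqrt(3))^2) = sqrt(576 + 1728) = sqrt(2304) = 48
θ = arctan(b/a) = arctan(-41.5692/-24) (quadrant-adjusted) = 240° = 4π/3
z = 48e^(i*4π/3)


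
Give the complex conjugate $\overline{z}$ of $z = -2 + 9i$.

If z = a + bi, then conjugate(z) = a - bi
conjugate(-2 + 9i) = -2 - 9i


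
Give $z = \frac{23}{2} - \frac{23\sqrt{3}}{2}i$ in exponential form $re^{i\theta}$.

r = |z| = sqrt((23/2)^2 + (-23*sqrt(3)/2)^2) = sqrt(529/4 + 1587/4) = sqrt(529) = 23
θ = arctan(b/a) = arctan(-19.9186/11.5) (quadrant-adjusted) = -60° = -π/3
z = 23e^(-i*π/3)


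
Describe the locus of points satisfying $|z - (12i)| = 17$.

|z - z0| = r describes a circle centered at z0 with radius r
Here z0 = 12i and r = 17
Locus: Circle centered at (0, 12) with radius 17


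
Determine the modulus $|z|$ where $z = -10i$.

|z| = sqrt(a^2 + b^2) = sqrt(0^2 + (-10)^2) = sqrt(100) = 10


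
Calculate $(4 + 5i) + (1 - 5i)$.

(4 + 1) + (5 + (-5))i = 5


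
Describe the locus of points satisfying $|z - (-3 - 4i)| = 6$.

|z - z0| = r describes a circle centered at z0 with radius r
Here z0 = -3 - 4i and r = 6
Locus: Circle centered at (-3, -4) with radius 6


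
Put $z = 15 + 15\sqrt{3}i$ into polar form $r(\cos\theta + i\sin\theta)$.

r = |z| = sqrt(a^2 + b^2) = sqrt((15)^2 + (15*sqrt(3))^2) = sqrt(225 + 675) = sqrt(900) = 30
θ = arctan(b/a) = arctan(25.9808/15) (quadrant-adjusted) = 60°
z = 30(cos 60° + i sin 60°)


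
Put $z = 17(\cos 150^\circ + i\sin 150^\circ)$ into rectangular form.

a = r cos θ = 17 * -sqrt(3)/2 = -17*sqrt(3)/2
b = r sin θ = 17 * 1/2 = 17/2
z = -17*sqrt(3)/2 + (17/2)i


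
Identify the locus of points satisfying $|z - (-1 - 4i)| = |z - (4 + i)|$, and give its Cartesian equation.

|z - z1| = |z - z2| means z is equidistant from z1 and z2,
i.e. the perpendicular bisector of the segment from (-1, -4) to (4, 1) (midpoint (3/2, -3/2)).
With z = x + yi, square both sides:
(x - (-1))^2 + (y - (-4))^2 = (x - 4)^2 + (y - 1)^2
The x^2 and y^2 terms cancel: 10x + 10y = 17 - 17 = 0
Simplify: x + y = 0
Locus: Perpendicular bisector of the segment from (-1, -4) to (4, 1): the line x + y = 0


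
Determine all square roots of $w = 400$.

|w| = 400, arg(w) = 0°
Root modulus = 400^(1/2) = 20
Root arguments: θ_k = (0° + 360°k)/2 for k = 0, 1, ..., 1
Roots: 20, -20


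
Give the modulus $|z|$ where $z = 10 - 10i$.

|z| = sqrt(a^2 + b^2) = sqrt(10^2 + (-10)^2) = sqrt(200) = sqrt(200)


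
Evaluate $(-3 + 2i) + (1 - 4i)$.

(-3 + 1) + (2 + (-4))i = -2 - 2i


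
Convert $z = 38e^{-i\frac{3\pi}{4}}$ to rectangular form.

a = r cos θ = 38 * -sqrt(2)/2 = -19*sqrt(2)
b = r sin θ = 38 * -sqrt(2)/2 = -19*sqrt(2)
z = -19*sqrt(2) - 19*sqrt(2)i


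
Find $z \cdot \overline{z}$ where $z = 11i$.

z * conjugate(z) = |z|^2 = a^2 + b^2
= 0^2 + 11^2 = 121


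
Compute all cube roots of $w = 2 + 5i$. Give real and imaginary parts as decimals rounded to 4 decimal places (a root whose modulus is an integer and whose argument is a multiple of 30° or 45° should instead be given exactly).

|w| = sqrt(29) ≈ 5.385165, arg(w) ≈ 68.198591°
Root modulus = sqrt(29)^(1/3) ≈ 1.752803
Root arguments: θ_k = (arg(w) + 360°k)/3 for k = 0, 1, ..., 2
Compute each root as (root modulus)(cos θ_k + i sin θ_k) using full-precision intermediates, then round to 4 decimal places.
Roots: 1.6166 + 0.6773i, -1.3949 + 1.0614i, -0.2217 - 1.7387i


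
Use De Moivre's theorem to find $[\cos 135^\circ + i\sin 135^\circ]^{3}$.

By De Moivre: z^n = r^n(cos(nθ) + i sin(nθ))
= 1^3(cos(3*135°) + i sin(3*135°))
= 1(cos 45° + i sin 45°)
= sqrt(2)/2 + (sqrt(2)/2)i


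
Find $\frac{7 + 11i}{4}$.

Divisor is real, so divide each part by 4:
= 7/4 + (11/4)i


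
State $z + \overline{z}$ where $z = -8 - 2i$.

z + conjugate(z) = (a + bi) + (a - bi) = 2a
= 2 * (-8) = -16


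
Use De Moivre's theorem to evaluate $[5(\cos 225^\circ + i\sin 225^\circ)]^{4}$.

By De Moivre: z^n = r^n(cos(nθ) + i sin(nθ))
= 5^4(cos(4*225°) + i sin(4*225°))
= 625(cos 180° + i sin 180°)
= -625


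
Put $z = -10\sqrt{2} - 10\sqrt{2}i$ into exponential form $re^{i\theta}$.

r = |z| = sqrt((-10*sqrt(2))^2 + (-10*sqrt(2))^2) = sqrt(200 + 200) = sqrt(400) = 20
θ = arctan(b/a) = arctan(-14.1421/-14.1421) (quadrant-adjusted) = -135° = -3π/4
z = 20e^(-i*3π/4)


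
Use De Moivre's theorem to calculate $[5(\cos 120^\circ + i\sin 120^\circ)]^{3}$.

By De Moivre: z^n = r^n(cos(nθ) + i sin(nθ))
= 5^3(cos(3*120°) + i sin(3*120°))
= 125(cos 0° + i sin 0°)
= 125


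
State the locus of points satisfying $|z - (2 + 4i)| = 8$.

|z - z0| = r describes a circle centered at z0 with radius r
Here z0 = 2 + 4i and r = 8
Locus: Circle centered at (2, 4) with radius 8


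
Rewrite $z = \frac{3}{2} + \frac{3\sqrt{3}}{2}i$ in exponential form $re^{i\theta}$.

r = |z| = sqrt((3/2)^2 + (3*sqrt(3)/2)^2) = sqrt(9/4 + 27/4) = sqrt(9) = 3
θ = arctan(b/a) = arctan(2.5981/1.5) (quadrant-adjusted) = 60° = π/3
z = 3e^(i*π/3)
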